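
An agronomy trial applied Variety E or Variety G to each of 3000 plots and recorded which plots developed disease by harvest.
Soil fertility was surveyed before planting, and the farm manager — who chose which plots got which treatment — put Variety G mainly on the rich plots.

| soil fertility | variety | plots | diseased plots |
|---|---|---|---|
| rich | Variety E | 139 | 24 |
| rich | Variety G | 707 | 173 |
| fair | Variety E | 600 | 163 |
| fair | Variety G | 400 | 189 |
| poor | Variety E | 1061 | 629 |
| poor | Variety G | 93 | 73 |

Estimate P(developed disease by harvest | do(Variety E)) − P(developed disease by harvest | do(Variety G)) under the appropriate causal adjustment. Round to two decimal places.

-0.16

Within every soil fertility level Variety E has the lower rate, yet pooled Variety G does — Simpson's reversal.
Soil fertility differs across varietys for reasons unrelated to any effect of the variety itself, and it separately predicts the outcome — a classic confounder. We must compare within soil fertility levels.
Adjusting over the population distribution of soil fertility: 0.282·(0.173−0.245) + 0.333·(0.272−0.472) + 0.385·(0.593−0.785) = -0.161.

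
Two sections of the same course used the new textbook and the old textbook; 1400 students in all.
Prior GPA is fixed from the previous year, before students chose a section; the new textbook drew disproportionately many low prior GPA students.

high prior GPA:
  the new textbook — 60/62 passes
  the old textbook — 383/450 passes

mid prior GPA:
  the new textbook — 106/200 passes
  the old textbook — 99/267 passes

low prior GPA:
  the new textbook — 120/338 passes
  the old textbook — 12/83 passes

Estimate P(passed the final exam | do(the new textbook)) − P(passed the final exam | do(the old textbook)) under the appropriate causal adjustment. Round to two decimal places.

The imbalance in prior GPA band arose from how students were allocated, not from anything the teaching method did; and prior GPA band independently affects the outcome. The pooled gap is confounded — condition on prior GPA band.
Adjusting over the population distribution of prior GPA band: 0.366·(0.968−0.851) + 0.334·(0.530−0.371) + 0.301·(0.355−0.145) = +0.159.

+0.16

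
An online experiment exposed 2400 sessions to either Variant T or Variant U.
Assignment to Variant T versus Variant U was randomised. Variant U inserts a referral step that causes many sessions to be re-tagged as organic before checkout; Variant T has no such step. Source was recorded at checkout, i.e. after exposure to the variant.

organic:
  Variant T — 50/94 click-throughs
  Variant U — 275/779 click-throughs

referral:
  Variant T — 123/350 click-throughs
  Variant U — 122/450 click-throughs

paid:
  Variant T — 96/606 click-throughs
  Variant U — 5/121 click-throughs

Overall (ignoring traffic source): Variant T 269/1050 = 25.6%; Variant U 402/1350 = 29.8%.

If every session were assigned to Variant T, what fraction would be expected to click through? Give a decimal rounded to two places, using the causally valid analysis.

Stratifying would compare variants among sessions the variants themselves sorted into traffic source groups — a form of selection on an intermediate. The unconditioned pooled rates give the total causal effect.
So P(outcome | do(Variant T)) is just the pooled rate for Variant T: 269/1050 = 0.256.

0.26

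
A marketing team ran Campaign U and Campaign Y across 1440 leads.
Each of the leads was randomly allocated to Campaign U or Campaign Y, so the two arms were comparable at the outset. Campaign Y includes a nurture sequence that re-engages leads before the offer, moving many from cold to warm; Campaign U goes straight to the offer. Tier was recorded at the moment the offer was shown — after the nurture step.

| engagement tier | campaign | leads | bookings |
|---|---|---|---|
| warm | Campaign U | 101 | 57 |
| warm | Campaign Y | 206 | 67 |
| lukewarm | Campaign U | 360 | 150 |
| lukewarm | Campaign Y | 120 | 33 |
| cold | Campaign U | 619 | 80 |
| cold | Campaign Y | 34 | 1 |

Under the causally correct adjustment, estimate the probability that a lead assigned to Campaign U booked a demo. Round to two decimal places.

Stratifying would compare campaigns among leads the campaigns themselves sorted into engagement tier groups — a form of selection on an intermediate. The unconditioned pooled rates give the total causal effect.
So P(outcome | do(Campaign U)) is just the pooled rate for Campaign U: 287/1080 = 0.266.

0.27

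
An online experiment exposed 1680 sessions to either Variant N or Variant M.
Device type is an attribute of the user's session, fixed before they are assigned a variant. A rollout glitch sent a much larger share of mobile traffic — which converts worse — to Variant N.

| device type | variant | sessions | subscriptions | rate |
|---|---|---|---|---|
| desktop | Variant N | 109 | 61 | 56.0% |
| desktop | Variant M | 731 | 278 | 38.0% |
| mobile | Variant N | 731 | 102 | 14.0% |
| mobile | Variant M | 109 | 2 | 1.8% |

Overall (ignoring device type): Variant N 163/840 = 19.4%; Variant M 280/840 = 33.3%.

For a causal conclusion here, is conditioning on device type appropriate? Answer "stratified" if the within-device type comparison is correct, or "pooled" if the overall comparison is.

stratified

The device type-specific comparison favours Variant N throughout, but the pooled figures favour Variant M. The question is whether to condition on device type.
Here device type is a common cause — it drives both which variant a case falls under and the outcome. The crude comparison mixes populations; the stratum-specific rates are the causally relevant ones.
Within each level — desktop: 56.0% vs 38.0%; mobile: 14.0% vs 1.8% — Variant N is higher every time.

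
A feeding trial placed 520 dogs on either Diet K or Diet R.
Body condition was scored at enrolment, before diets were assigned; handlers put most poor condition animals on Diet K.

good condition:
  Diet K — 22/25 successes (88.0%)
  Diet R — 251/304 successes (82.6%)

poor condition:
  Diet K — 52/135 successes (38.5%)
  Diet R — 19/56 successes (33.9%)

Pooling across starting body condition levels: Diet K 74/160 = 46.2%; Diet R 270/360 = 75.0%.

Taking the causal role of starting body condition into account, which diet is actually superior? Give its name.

Here starting body condition is a common cause — it drives both which diet a case falls under and the outcome. The crude comparison mixes populations; the stratum-specific rates are the causally relevant ones.
Within each level — good condition: 88.0% vs 82.6%; poor condition: 38.5% vs 33.9% — Diet K is higher every time.

Diet K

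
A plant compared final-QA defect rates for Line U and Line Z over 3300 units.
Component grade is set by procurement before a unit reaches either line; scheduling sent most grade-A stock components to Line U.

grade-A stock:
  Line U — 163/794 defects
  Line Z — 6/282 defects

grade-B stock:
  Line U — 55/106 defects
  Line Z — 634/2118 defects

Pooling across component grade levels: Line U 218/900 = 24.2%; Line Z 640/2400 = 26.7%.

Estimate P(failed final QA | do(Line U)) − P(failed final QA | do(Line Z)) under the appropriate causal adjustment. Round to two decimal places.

The component grade-specific comparison favours Line Z throughout, but the pooled figures favour Line U. The question is whether to condition on component grade.
Since component grade is a pre-existing factor (not a product of the line) and it affects the outcome on its own, it is a confounder. The stratified rates, not the pooled rate, identify the causal effect.
Adjusting over the population distribution of component grade: 0.326·(0.205−0.021) + 0.674·(0.519−0.299) = +0.208.

+0.21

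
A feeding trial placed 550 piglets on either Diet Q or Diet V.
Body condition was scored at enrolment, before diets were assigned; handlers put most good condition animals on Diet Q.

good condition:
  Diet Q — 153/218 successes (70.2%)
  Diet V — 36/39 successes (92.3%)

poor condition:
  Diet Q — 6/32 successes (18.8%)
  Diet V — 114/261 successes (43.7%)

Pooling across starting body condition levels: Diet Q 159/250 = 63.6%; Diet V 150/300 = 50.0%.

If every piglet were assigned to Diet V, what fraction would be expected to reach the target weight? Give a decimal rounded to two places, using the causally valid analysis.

0.66

The stratified and pooled comparisons disagree (Diet V wins within each starting body condition; Diet Q wins overall), so the answer turns on the causal role of starting body condition.
The imbalance in starting body condition arose from how piglets were allocated, not from anything the diet did; and starting body condition independently affects the outcome. The pooled gap is confounded — condition on starting body condition.
Standardising Diet V to the population starting body condition mix: 0.467·36/39 + 0.533·114/261 = 0.664.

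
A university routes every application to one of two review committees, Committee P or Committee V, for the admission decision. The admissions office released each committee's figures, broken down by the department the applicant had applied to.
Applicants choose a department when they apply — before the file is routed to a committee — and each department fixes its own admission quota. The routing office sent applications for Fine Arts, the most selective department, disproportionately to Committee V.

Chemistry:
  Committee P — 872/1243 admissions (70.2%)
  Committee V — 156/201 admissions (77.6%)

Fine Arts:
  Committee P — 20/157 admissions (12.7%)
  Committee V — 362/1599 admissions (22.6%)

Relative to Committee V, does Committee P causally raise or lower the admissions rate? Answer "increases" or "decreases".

Department satisfies the back-door criterion: it is not a descendant of the review committee, and it blocks the spurious path from review committee to outcome. Adjusting for it (i.e., using the within-department rates) gives the causal effect.
Within each level — Chemistry: 70.2% vs 77.6%; Fine Arts: 12.7% vs 22.6% — Committee V is higher every time.

decreases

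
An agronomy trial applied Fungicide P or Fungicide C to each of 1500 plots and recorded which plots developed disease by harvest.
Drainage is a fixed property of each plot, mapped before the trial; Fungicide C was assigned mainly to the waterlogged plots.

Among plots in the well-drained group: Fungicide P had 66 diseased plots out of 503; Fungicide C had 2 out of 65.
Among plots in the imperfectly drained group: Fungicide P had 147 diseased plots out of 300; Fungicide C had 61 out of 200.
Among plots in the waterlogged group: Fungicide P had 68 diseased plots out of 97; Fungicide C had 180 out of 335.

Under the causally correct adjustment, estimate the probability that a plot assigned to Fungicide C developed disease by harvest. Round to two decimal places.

Here field drainage is a common cause — it drives both which fungicide a case falls under and the outcome. The crude comparison mixes populations; the stratum-specific rates are the causally relevant ones.
Standardising Fungicide C to the population field drainage mix: 0.379·2/65 + 0.333·61/200 + 0.288·180/335 = 0.268.

0.27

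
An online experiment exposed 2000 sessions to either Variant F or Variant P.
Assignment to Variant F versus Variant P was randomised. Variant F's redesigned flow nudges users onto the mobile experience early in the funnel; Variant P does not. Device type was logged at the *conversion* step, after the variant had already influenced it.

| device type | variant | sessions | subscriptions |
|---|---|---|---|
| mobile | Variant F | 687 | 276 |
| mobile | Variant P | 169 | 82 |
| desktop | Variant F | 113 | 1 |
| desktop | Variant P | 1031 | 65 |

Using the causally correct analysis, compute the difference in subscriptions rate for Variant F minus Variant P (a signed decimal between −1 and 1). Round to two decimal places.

+0.22

The stratified and pooled comparisons disagree (Variant P wins within each device type; Variant F wins overall), so the answer turns on the causal role of device type.
Device type lies on the pathway variant → device type → outcome, so adjusting for it blocks the indirect effect. For the total causal effect of variant, use the unadjusted pooled rates.
The causal difference is the pooled difference: 0.346 − 0.122 = +0.224.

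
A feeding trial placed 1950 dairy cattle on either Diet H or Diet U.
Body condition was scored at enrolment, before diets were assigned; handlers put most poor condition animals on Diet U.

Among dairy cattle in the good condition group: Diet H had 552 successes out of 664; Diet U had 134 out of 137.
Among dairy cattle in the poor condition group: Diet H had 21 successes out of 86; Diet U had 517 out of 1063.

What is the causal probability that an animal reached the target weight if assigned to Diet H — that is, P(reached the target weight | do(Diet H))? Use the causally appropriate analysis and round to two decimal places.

0.49

Diet U is higher inside every starting body condition stratum but Diet H is higher in aggregate. Whether to stratify depends on how starting body condition relates to the diet.
Starting body condition differs across diets for reasons unrelated to any effect of the diet itself, and it separately predicts the outcome — a classic confounder. We must compare within starting body condition levels.
Standardising Diet H to the population starting body condition mix: 0.411·552/664 + 0.589·21/86 = 0.485.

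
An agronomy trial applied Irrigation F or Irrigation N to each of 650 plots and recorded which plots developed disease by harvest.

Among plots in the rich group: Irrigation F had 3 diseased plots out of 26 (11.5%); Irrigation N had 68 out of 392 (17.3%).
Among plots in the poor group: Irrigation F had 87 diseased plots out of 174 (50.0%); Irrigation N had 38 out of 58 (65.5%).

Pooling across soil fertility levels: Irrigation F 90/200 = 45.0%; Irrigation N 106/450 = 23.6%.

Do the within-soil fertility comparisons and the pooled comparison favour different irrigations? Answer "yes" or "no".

Within each soil fertility level (rich 11.5% vs 17.3%; poor 50.0% vs 65.5%), Irrigation F has the lower rate every time. Pooled: 45.0% vs 23.6% — Irrigation N has the lower rate overall. The two comparisons disagree.

yes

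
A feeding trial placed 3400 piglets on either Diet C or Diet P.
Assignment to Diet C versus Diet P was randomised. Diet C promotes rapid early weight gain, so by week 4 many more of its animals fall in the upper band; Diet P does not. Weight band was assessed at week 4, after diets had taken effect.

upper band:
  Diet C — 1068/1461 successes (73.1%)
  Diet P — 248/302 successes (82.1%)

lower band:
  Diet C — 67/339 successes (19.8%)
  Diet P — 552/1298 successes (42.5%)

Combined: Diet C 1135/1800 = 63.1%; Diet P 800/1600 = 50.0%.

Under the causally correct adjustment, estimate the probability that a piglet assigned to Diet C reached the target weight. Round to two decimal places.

0.63

Stratifying would compare diets among piglets the diets themselves sorted into week-4 weight band groups — a form of selection on an intermediate. The unconditioned pooled rates give the total causal effect.
So P(outcome | do(Diet C)) is just the pooled rate for Diet C: 1135/1800 = 0.631.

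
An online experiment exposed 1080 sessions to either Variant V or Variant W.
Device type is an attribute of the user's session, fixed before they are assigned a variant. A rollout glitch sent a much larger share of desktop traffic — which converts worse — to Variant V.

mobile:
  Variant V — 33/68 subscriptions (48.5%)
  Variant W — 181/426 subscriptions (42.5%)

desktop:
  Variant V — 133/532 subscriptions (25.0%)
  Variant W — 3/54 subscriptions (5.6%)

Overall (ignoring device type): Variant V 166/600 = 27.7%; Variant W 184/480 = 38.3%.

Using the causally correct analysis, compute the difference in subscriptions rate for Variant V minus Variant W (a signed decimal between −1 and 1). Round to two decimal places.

Device type is set before the variant has any effect — it is not caused by the variant — and it independently drives the outcome. That makes it a confounder, so the causal comparison is within device type levels.
Adjusting over the population distribution of device type: 0.457·(0.485−0.425) + 0.543·(0.250−0.056) = +0.133.

+0.13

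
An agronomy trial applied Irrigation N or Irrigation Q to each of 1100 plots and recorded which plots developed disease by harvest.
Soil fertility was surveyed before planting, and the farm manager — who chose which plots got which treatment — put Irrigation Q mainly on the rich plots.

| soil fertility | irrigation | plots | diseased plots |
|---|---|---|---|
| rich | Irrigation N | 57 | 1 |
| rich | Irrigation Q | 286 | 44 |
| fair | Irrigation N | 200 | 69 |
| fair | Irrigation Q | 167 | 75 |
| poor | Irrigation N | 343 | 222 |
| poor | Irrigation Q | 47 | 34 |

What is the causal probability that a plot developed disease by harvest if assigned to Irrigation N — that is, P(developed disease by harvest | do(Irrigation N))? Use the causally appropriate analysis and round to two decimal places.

0.35

The stratified and pooled comparisons disagree (Irrigation N wins within each soil fertility; Irrigation Q wins overall), so the answer turns on the causal role of soil fertility.
Nothing the irrigation does changes soil fertility; the imbalance is an allocation artefact. With soil fertility also predicting the outcome, the pooled figure is confounded, and the within-stratum comparison is the causal one.
Standardising Irrigation N to the population soil fertility mix: 0.312·1/57 + 0.334·69/200 + 0.355·222/343 = 0.350.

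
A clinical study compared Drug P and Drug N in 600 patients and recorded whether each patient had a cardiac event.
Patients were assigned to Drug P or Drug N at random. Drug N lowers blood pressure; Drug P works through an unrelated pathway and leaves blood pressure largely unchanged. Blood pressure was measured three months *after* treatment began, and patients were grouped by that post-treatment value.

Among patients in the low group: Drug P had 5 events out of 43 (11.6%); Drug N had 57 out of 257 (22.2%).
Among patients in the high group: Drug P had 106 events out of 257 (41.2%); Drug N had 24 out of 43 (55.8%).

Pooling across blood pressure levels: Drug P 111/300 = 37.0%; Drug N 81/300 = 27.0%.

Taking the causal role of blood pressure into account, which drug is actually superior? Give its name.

Blood pressure here is a post-treatment variable shaped by the drug; conditioning on it would introduce bias rather than remove it. The overall comparison is the causal one.
Pooled: Drug P 37.0% vs Drug N 27.0%; Drug N is lower overall.

Drug N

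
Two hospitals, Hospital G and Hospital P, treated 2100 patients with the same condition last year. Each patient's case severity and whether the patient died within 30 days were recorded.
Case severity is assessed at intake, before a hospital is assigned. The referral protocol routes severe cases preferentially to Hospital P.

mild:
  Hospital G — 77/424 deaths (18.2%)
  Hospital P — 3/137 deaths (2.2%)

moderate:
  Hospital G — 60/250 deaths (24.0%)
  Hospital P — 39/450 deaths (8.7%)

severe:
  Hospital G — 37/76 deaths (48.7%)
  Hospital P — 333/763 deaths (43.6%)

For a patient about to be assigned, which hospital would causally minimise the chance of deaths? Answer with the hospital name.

Case severity differs across hospitals for reasons unrelated to any effect of the hospital itself, and it separately predicts the outcome — a classic confounder. We must compare within case severity levels.
Within each level — mild: 18.2% vs 2.2%; moderate: 24.0% vs 8.7%; severe: 48.7% vs 43.6% — Hospital P is lower every time.

Hospital P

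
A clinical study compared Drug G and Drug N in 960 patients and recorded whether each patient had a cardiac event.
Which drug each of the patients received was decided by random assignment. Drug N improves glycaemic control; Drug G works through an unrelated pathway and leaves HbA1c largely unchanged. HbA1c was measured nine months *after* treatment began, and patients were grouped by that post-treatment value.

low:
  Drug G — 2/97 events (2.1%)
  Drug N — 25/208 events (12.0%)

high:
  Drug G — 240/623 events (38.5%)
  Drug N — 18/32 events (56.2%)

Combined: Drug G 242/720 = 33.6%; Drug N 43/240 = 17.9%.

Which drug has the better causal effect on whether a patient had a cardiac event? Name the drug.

Drug N

HbA1c here is a post-treatment variable shaped by the drug; conditioning on it would introduce bias rather than remove it. The overall comparison is the causal one.
Pooled: Drug G 33.6% vs Drug N 17.9%; Drug N is lower overall.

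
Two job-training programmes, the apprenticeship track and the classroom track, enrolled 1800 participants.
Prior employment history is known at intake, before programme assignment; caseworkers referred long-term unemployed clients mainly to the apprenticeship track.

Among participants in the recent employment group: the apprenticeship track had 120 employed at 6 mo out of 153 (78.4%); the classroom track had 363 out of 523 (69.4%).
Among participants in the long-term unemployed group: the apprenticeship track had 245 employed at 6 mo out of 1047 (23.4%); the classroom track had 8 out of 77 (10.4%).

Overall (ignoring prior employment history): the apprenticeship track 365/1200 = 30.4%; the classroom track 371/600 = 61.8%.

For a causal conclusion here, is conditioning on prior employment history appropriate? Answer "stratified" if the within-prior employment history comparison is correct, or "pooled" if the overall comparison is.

Here prior employment history is a common cause — it drives both which programme a case falls under and the outcome. The crude comparison mixes populations; the stratum-specific rates are the causally relevant ones.
Within each level — recent employment: 78.4% vs 69.4%; long-term unemployed: 23.4% vs 10.4% — the apprenticeship track is higher every time.

stratified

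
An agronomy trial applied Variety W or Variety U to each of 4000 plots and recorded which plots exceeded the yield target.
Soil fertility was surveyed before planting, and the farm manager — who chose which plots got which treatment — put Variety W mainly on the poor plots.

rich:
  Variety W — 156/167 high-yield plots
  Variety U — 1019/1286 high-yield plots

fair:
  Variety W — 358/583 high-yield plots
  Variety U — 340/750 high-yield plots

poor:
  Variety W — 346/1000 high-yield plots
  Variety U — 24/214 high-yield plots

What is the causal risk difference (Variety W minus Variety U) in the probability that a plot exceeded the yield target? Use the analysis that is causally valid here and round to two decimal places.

Here soil fertility is a common cause — it drives both which variety a case falls under and the outcome. The crude comparison mixes populations; the stratum-specific rates are the causally relevant ones.
Adjusting over the population distribution of soil fertility: 0.363·(0.934−0.792) + 0.333·(0.614−0.453) + 0.303·(0.346−0.112) = +0.176.

+0.18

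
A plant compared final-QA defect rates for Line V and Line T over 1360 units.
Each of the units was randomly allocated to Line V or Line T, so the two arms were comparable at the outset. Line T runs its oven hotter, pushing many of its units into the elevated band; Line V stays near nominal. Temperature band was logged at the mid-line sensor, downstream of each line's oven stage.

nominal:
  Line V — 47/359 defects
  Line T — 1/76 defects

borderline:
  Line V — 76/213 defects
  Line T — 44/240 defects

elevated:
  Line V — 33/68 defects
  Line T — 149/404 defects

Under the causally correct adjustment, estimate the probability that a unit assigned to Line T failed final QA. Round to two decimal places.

The in-process temperature band-specific comparison favours Line T throughout, but the pooled figures favour Line V. The question is whether to condition on in-process temperature band.
In-process temperature band here is a post-treatment variable shaped by the line; conditioning on it would introduce bias rather than remove it. The overall comparison is the causal one.
So P(outcome | do(Line T)) is just the pooled rate for Line T: 194/720 = 0.269.

0.27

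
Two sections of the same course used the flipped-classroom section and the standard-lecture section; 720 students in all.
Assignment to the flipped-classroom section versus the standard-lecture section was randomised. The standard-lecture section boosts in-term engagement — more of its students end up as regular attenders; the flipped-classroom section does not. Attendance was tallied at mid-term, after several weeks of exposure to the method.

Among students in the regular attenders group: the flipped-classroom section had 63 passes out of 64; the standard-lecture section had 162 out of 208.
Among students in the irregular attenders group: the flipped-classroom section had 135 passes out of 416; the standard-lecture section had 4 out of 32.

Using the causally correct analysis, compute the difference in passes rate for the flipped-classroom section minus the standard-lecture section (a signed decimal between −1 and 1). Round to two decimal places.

Because the teaching method influences mid-term attendance, mid-term attendance is a post-treatment mediator, not a confounder. Stratifying on it would bias the estimate; the causal effect is the crude pooled difference.
The causal difference is the pooled difference: 0.412 − 0.692 = -0.279.

-0.28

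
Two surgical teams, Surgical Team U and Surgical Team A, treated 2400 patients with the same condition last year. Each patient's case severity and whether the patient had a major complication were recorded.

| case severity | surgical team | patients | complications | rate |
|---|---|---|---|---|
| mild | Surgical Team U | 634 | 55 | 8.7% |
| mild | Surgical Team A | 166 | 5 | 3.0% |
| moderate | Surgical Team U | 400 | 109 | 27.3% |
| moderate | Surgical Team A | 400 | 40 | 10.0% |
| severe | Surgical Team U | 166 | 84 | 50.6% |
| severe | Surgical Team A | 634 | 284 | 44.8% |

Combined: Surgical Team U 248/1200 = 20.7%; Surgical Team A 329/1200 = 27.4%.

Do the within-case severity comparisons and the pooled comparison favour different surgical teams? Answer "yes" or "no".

yes

Within each case severity level (mild 8.7% vs 3.0%; moderate 27.3% vs 10.0%; severe 50.6% vs 44.8%), Surgical Team A has the lower rate every time. Pooled: 20.7% vs 27.4% — Surgical Team U has the lower rate overall. The two comparisons disagree.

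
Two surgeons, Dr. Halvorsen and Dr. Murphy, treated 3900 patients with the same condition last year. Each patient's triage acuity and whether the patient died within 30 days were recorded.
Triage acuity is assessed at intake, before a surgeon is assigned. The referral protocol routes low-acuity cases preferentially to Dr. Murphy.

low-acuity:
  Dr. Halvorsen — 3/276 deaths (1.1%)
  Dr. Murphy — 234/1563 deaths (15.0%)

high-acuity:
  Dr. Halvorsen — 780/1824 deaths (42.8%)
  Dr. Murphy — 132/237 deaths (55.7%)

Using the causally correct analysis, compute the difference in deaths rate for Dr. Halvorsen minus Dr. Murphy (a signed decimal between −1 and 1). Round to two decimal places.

The stratified and pooled comparisons disagree (Dr. Halvorsen wins within each triage acuity; Dr. Murphy wins overall), so the answer turns on the causal role of triage acuity.
Triage acuity is set before the surgeon has any effect — it is not caused by the surgeon — and it independently drives the outcome. That makes it a confounder, so the causal comparison is within triage acuity levels.
Adjusting over the population distribution of triage acuity: 0.472·(0.011−0.150) + 0.528·(0.428−0.557) = -0.134.

-0.13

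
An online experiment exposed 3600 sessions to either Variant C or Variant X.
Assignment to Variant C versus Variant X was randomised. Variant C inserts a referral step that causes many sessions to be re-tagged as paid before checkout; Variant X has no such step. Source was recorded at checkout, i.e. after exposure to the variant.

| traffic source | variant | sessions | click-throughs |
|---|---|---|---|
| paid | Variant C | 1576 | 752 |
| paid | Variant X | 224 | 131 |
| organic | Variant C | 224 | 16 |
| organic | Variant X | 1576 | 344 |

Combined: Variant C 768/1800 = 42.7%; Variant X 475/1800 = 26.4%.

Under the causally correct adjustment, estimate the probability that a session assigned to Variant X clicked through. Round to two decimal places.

Within every traffic source level Variant X has the higher rate, yet pooled Variant C does — Simpson's reversal.
Because the variant influences traffic source, traffic source is a post-treatment mediator, not a confounder. Stratifying on it would bias the estimate; the causal effect is the crude pooled difference.
So P(outcome | do(Variant X)) is just the pooled rate for Variant X: 475/1800 = 0.264.

0.26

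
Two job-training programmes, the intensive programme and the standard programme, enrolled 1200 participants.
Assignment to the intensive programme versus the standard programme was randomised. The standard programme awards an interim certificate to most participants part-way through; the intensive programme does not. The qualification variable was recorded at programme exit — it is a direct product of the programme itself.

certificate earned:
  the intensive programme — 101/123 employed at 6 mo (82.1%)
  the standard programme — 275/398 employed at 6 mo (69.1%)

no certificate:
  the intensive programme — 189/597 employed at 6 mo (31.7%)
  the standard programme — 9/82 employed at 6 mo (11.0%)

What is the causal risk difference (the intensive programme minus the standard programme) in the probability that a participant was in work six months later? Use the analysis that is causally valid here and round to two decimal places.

Qualification attained during the programme is downstream of the programme. One should not condition on a consequence of treatment, so the overall rates are the right comparison.
The causal difference is the pooled difference: 0.403 − 0.592 = -0.189.

-0.19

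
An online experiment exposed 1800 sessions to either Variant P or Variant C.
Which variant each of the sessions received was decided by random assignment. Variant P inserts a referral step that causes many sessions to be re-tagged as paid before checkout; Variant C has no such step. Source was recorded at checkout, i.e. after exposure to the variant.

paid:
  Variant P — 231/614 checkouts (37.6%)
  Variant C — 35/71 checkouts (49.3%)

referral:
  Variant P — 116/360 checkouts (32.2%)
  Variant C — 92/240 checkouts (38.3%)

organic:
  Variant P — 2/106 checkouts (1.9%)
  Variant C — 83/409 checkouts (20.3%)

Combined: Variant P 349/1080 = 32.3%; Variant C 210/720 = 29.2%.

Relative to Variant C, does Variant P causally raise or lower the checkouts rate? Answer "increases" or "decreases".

Traffic source lies on the pathway variant → traffic source → outcome, so adjusting for it blocks the indirect effect. For the total causal effect of variant, use the unadjusted pooled rates.
Pooled: Variant P 32.3% vs Variant C 29.2%; Variant P is higher overall.

increases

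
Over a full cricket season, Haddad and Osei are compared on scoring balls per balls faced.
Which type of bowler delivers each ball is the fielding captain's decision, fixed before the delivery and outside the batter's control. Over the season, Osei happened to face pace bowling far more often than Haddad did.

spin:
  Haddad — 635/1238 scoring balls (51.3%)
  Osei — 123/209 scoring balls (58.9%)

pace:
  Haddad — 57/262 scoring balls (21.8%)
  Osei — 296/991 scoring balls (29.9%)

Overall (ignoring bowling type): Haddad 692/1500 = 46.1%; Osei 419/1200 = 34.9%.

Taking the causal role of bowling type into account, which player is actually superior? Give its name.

Osei

Nothing the player does changes bowling type; the imbalance is an allocation artefact. With bowling type also predicting the outcome, the pooled figure is confounded, and the within-stratum comparison is the causal one.
Within each level — spin: 51.3% vs 58.9%; pace: 21.8% vs 29.9% — Osei is higher every time.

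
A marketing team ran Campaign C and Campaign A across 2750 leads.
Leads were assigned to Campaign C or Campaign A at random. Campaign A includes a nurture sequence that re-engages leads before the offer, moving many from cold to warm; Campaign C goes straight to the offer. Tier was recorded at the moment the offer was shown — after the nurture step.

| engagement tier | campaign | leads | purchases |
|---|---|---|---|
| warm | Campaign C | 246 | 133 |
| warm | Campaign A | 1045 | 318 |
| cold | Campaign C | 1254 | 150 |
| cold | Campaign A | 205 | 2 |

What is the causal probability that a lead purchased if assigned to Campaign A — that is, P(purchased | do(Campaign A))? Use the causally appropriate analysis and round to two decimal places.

Because the campaign influences engagement tier, engagement tier is a post-treatment mediator, not a confounder. Stratifying on it would bias the estimate; the causal effect is the crude pooled difference.
So P(outcome | do(Campaign A)) is just the pooled rate for Campaign A: 320/1250 = 0.256.

0.26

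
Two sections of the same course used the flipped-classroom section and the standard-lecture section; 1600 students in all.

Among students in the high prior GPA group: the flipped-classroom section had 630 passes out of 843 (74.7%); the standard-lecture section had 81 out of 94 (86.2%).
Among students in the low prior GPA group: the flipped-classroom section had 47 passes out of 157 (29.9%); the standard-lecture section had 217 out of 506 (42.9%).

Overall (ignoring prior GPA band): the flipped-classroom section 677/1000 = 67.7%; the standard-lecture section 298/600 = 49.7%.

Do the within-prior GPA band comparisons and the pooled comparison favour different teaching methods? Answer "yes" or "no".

Within each prior GPA band level (high prior GPA 74.7% vs 86.2%; low prior GPA 29.9% vs 42.9%), the standard-lecture section has the higher rate every time. Pooled: 67.7% vs 49.7% — the flipped-classroom section has the higher rate overall. The two comparisons disagree.

yes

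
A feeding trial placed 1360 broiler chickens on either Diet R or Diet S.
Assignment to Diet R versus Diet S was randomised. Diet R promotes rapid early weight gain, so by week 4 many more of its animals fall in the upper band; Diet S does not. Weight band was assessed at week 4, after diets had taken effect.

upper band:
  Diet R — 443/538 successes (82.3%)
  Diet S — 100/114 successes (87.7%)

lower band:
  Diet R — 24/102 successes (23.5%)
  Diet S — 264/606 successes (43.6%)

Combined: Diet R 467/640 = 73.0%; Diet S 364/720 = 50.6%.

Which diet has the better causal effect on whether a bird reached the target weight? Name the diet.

Diet R

Week-4 weight band is recorded after the diet and is itself shifted by it — it sits on the causal path from diet to outcome. Conditioning on a mediator would strip out part of the effect we want; the pooled comparison gives the total causal effect.
Pooled: Diet R 73.0% vs Diet S 50.6%; Diet R is higher overall.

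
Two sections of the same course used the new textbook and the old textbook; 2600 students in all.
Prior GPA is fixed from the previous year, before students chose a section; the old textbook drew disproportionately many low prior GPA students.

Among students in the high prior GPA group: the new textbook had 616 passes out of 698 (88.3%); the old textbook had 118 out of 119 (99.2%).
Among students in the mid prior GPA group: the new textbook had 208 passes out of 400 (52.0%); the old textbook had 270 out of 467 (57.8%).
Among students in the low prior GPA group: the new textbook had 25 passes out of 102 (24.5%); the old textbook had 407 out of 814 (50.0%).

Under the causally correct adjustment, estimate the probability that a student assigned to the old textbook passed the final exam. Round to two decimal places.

0.68

Here prior GPA band is a common cause — it drives both which teaching method a case falls under and the outcome. The crude comparison mixes populations; the stratum-specific rates are the causally relevant ones.
Standardising the old textbook to the population prior GPA band mix: 0.314·118/119 + 0.333·270/467 + 0.352·407/814 = 0.681.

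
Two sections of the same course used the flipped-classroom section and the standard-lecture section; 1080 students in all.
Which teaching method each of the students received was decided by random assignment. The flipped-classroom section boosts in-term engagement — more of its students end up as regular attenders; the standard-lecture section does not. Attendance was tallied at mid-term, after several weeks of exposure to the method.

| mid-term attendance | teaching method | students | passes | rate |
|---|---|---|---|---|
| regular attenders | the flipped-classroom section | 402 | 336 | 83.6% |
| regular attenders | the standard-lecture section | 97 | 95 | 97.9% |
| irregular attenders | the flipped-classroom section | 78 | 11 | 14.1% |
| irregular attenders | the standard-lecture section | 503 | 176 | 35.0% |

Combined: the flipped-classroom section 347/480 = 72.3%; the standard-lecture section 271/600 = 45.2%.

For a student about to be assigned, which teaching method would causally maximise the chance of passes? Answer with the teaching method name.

The stratified and pooled comparisons disagree (the standard-lecture section wins within each mid-term attendance; the flipped-classroom section wins overall), so the answer turns on the causal role of mid-term attendance.
Because the teaching method influences mid-term attendance, mid-term attendance is a post-treatment mediator, not a confounder. Stratifying on it would bias the estimate; the causal effect is the crude pooled difference.
Pooled: the flipped-classroom section 72.3% vs the standard-lecture section 45.2%; the flipped-classroom section is higher overall.

the flipped-classroom section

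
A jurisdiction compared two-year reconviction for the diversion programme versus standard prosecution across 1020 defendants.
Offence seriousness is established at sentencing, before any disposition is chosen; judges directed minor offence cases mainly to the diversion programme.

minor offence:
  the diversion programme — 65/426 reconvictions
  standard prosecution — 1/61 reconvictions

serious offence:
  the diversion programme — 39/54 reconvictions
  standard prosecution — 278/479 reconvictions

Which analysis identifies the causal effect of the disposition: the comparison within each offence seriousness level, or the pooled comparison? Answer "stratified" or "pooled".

stratified

standard prosecution is lower inside every offence seriousness stratum but the diversion programme is lower in aggregate. Whether to stratify depends on how offence seriousness relates to the disposition.
Offence seriousness is set before the disposition has any effect — it is not caused by the disposition — and it independently drives the outcome. That makes it a confounder, so the causal comparison is within offence seriousness levels.
Within each level — minor offence: 15.3% vs 1.6%; serious offence: 72.2% vs 58.0% — standard prosecution is lower every time.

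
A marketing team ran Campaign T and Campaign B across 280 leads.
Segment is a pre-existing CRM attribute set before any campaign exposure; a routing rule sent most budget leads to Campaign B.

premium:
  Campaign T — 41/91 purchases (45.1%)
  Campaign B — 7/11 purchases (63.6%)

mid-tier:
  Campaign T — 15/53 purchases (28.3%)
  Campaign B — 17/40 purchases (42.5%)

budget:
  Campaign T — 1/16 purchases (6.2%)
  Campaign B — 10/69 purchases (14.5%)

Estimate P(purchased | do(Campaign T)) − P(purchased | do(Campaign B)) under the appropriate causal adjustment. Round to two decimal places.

Customer segment is set before the campaign has any effect — it is not caused by the campaign — and it independently drives the outcome. That makes it a confounder, so the causal comparison is within customer segment levels.
Adjusting over the population distribution of customer segment: 0.364·(0.451−0.636) + 0.332·(0.283−0.425) + 0.304·(0.062−0.145) = -0.140.

-0.14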